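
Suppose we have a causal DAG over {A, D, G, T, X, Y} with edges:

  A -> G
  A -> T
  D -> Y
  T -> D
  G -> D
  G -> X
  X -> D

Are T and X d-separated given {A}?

Yes — T and X are d-separated given {A}.

4 paths connect T and X; each must be blocked for d-separation to hold:
  1. T ← A → G → D ← X — A:fork[blocks]; G:chain[open]; D:collider[blocks] ⇒ blocked
  2. T ← A → G → X — A:fork[blocks]; G:chain[open] ⇒ blocked
  3. T → D ← X — D:collider[blocks] ⇒ blocked
  4. T → D ← G → X — D:collider[blocks]; G:fork[open] ⇒ blocked
Every path is blocked, so T and X are d-separated given {A}.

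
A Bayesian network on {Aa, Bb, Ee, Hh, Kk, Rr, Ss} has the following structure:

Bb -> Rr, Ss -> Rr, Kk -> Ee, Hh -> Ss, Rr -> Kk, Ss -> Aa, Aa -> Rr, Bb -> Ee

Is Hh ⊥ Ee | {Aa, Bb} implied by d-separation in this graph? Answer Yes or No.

There are 4 undirected paths between Hh and Ee; checking each against the conditioning set {Aa, Bb}:
  1. Hh → Ss → Aa → Rr → Kk → Ee — Ss:chain[open]; Aa:chain[blocks]; Rr:chain[open]; Kk:chain[open] ⇒ blocked
  2. Hh → Ss → Aa → Rr ← Bb → Ee — Ss:chain[open]; Aa:chain[blocks]; Rr:collider[blocks]; Bb:fork[blocks] ⇒ blocked
  3. Hh → Ss → Rr → Kk → Ee — Ss:chain[open]; Rr:chain[open]; Kk:chain[open] ⇒ active
  4. Hh → Ss → Rr ← Bb → Ee — Ss:chain[open]; Rr:collider[blocks]; Bb:fork[blocks] ⇒ blocked
Since the path Hh → Ss → Rr → Kk → Ee is active, Hh and Ee are not d-separated given {Aa, Bb}.

No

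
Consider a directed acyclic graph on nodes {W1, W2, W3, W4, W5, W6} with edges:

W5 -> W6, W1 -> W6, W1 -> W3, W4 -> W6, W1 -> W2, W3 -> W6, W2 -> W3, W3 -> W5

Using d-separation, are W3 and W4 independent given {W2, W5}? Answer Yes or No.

We examine all 4 paths between W3 and W4:
Path 1: W3 ← W2 ← W1 → W6 ← W4
  W2 is a chain here and W2 is conditioned on, so the path is blocked at W2.
Path 2: W3 → W6 ← W4
  W6 is a collider here and neither W6 nor any of its descendants is conditioned on, so the collider stays closed — the path is blocked at W6.
Path 3: W3 ← W1 → W6 ← W4
  W6 is a collider here and neither W6 nor any of its descendants is conditioned on, so the collider stays closed — the path is blocked at W6.
Path 4: W3 → W5 → W6 ← W4
  W5 is a chain here and W5 is conditioned on, so the path is blocked at W5.
All paths are blocked; W3 ⊥ W4 | {W2, W5} holds.

Yes — W3 and W4 are d-separated given {W2, W5}.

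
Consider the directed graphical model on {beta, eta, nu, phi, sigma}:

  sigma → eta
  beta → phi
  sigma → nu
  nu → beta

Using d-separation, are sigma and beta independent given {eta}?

Only one path connects sigma and beta:
  1. sigma → nu → beta — nu:chain[open] ⇒ active
Because an active path exists, sigma and beta are not d-separated.

No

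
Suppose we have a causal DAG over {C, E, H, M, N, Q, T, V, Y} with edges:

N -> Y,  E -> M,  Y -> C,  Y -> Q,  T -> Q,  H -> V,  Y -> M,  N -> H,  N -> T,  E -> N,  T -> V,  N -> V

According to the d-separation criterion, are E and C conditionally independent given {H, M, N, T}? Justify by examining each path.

5 paths connect E and C; each must be blocked for d-separation to hold:
  1. E → N → T → Q ← Y → C — N:chain[blocks]; T:chain[blocks]; Q:collider[blocks]; Y:fork[open] ⇒ blocked
  2. E → N → Y → C — N:chain[blocks]; Y:chain[open] ⇒ blocked
  3. E → N → H → V ← T → Q ← Y → C — N:chain[blocks]; H:chain[blocks]; V:collider[blocks]; T:fork[blocks]; Q:collider[blocks]; Y:fork[open] ⇒ blocked
  4. E → N → V ← T → Q ← Y → C — N:chain[blocks]; V:collider[blocks]; T:fork[blocks]; Q:collider[blocks]; Y:fork[open] ⇒ blocked
  5. E → M ← Y → C — M:collider[open]; Y:fork[open] ⇒ active
At least one path is unblocked, so d-separation fails.

No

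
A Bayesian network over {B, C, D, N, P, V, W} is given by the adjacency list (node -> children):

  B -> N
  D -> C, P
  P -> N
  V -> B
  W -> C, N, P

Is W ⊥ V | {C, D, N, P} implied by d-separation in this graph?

We examine all 3 paths between W and V:
Path 1: W → P → N ← B ← V
  P is a chain here and P is conditioned on, so the path is blocked at P.
Path 2: W → C ← D → P → N ← B ← V
  D is a fork here and D is conditioned on, so the path is blocked at D.
Path 3: W → N ← B ← V
  N is a collider and N is conditioned on, which opens it; B is a chain and B is not conditioned on — no node blocks this path, so it is active.
At least one path is unblocked, so d-separation fails.

No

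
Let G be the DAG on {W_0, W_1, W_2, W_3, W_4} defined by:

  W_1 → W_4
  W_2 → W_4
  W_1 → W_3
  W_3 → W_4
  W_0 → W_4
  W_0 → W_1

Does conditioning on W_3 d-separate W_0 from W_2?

Yes

There are 3 undirected paths between W_0 and W_2; checking each against the conditioning set {W_3}:
  1. W_0 → W_4 ← W_2 — W_4:collider[blocks] ⇒ blocked
  2. W_0 → W_1 → W_4 ← W_2 — W_1:chain[open]; W_4:collider[blocks] ⇒ blocked
  3. W_0 → W_1 → W_3 → W_4 ← W_2 — W_1:chain[open]; W_3:chain[blocks]; W_4:collider[blocks] ⇒ blocked
Every path is blocked, so W_0 and W_2 are d-separated given {W_3}.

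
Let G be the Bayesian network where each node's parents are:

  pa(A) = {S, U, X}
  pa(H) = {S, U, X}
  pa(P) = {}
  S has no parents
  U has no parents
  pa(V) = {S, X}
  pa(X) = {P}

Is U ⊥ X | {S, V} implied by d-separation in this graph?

Yes — U and X are d-separated given {S, V}.

Enumerating the 6 paths from U to X and testing each for blocking by {S, V}:
Path 1: U → A ← X
  A is a collider here and neither A nor any of its descendants is conditioned on, so the collider stays closed — the path is blocked at A.
Path 2: U → A ← S → V ← X
  A is a collider here and neither A nor any of its descendants is conditioned on, so the collider stays closed — the path is blocked at A.
Path 3: U → A ← S → H ← X
  A is a collider here and neither A nor any of its descendants is conditioned on, so the collider stays closed — the path is blocked at A.
Path 4: U → H ← X
  H is a collider here and neither H nor any of its descendants is conditioned on, so the collider stays closed — the path is blocked at H.
Path 5: U → H ← S → V ← X
  H is a collider here and neither H nor any of its descendants is conditioned on, so the collider stays closed — the path is blocked at H.
Path 6: U → H ← S → A ← X
  H is a collider here and neither H nor any of its descendants is conditioned on, so the collider stays closed — the path is blocked at H.
Every path is blocked, so U and X are d-separated given {S, V}.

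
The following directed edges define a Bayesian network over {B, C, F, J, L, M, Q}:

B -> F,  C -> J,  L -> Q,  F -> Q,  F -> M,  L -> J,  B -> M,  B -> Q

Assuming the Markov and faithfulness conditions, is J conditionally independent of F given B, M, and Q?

3 paths connect J and F; each must be blocked for d-separation to hold:
  1. J ← L → Q ← F — L:fork[open]; Q:collider[open] ⇒ active
  2. J ← L → Q ← B → F — L:fork[open]; Q:collider[open]; B:fork[blocks] ⇒ blocked
  3. J ← L → Q ← B → M ← F — L:fork[open]; Q:collider[open]; B:fork[blocks]; M:collider[open] ⇒ blocked
At least one path is unblocked, so d-separation fails.

No — J and F are not d-separated given {B, M, Q}.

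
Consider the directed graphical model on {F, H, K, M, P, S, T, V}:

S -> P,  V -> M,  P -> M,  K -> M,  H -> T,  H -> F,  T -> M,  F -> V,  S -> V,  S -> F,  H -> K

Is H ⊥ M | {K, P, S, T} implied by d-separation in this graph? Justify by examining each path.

No

We examine all 6 paths between H and M:
  1. H → F → V ← S → P → M — F:chain[open]; V:collider[blocks]; S:fork[blocks]; P:chain[blocks] ⇒ blocked
  2. H → F → V → M — F:chain[open]; V:chain[open] ⇒ active
  3. H → F ← S → P → M — F:collider[blocks]; S:fork[blocks]; P:chain[blocks] ⇒ blocked
  4. H → F ← S → V → M — F:collider[blocks]; S:fork[blocks]; V:chain[open] ⇒ blocked
  5. H → K → M — K:chain[blocks] ⇒ blocked
  6. H → T → M — T:chain[blocks] ⇒ blocked
Because an active path exists, H and M are not d-separated.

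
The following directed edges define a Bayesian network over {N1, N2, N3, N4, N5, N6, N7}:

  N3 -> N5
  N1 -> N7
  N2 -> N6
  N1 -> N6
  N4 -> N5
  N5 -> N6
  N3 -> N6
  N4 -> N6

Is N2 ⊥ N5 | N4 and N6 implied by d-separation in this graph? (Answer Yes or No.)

No — N2 and N5 are not d-separated given {N4, N6}.

We examine all 3 paths between N2 and N5:
Path 1: N2 → N6 ← N5
  N6 is a collider and N6 is conditioned on, which opens it — no node blocks this path, so it is active.
Path 2: N2 → N6 ← N4 → N5
  N4 is a fork here and N4 is conditioned on, so the path is blocked at N4.
Path 3: N2 → N6 ← N3 → N5
  N6 is a collider and N6 is conditioned on, which opens it; N3 is a fork and N3 is not conditioned on — no node blocks this path, so it is active.
Since the path N2 → N6 ← N5 is active, N2 and N5 are not d-separated given {N4, N6}.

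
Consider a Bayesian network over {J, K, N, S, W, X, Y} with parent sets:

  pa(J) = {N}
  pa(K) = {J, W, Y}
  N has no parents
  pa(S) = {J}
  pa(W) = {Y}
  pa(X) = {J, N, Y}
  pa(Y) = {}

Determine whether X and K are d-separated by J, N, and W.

We examine all 4 paths between X and K:
Path 1: X ← J → K
  J is a fork here and J is conditioned on, so the path is blocked at J.
Path 2: X ← N → J → K
  N is a fork here and N is conditioned on, so the path is blocked at N.
Path 3: X ← Y → K
  Y is a fork and Y is not conditioned on — no node blocks this path, so it is active.
Path 4: X ← Y → W → K
  W is a chain here and W is conditioned on, so the path is blocked at W.
Because an active path exists, X and K are not d-separated.

No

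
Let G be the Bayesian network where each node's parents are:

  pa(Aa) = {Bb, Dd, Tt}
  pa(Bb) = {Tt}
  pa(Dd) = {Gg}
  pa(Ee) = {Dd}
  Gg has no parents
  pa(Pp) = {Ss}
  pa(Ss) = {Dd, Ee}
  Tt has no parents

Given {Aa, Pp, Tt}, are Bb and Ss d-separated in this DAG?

Enumerating the 4 paths from Bb to Ss and testing each for blocking by {Aa, Pp, Tt}:
Path 1: Bb ← Tt → Aa ← Dd → Ee → Ss
  Tt is a fork here and Tt is conditioned on, so the path is blocked at Tt.
Path 2: Bb ← Tt → Aa ← Dd → Ss
  Tt is a fork here and Tt is conditioned on, so the path is blocked at Tt.
Path 3: Bb → Aa ← Dd → Ee → Ss
  Aa is a collider and Aa is conditioned on, which opens it; Dd is a fork and Dd is not conditioned on; Ee is a chain and Ee is not conditioned on — no node blocks this path, so it is active.
Path 4: Bb → Aa ← Dd → Ss
  Aa is a collider and Aa is conditioned on, which opens it; Dd is a fork and Dd is not conditioned on — no node blocks this path, so it is active.
Since the path Bb → Aa ← Dd → Ee → Ss is active, Bb and Ss are not d-separated given {Aa, Pp, Tt}.

No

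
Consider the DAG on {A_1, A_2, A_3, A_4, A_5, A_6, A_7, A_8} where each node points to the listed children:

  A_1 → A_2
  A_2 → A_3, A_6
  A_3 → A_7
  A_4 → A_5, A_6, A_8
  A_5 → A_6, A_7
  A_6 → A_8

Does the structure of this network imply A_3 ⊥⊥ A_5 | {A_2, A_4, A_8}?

4 paths connect A_3 and A_5; each must be blocked for d-separation to hold:
  1. A_3 ← A_2 → A_6 → A_8 ← A_4 → A_5 — A_2:fork[blocks]; A_6:chain[open]; A_8:collider[open]; A_4:fork[blocks] ⇒ blocked
  2. A_3 ← A_2 → A_6 ← A_5 — A_2:fork[blocks]; A_6:collider[open] ⇒ blocked
  3. A_3 ← A_2 → A_6 ← A_4 → A_5 — A_2:fork[blocks]; A_6:collider[open]; A_4:fork[blocks] ⇒ blocked
  4. A_3 → A_7 ← A_5 — A_7:collider[blocks] ⇒ blocked
All paths are blocked; A_3 ⊥ A_5 | {A_2, A_4, A_8} holds.

Yes — A_3 and A_5 are d-separated given {A_2, A_4, A_8}.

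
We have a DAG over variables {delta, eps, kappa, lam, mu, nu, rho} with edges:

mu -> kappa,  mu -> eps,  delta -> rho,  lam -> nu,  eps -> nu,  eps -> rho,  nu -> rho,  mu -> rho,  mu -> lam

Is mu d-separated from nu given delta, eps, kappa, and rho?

No

There are 5 undirected paths between mu and nu; checking each against the conditioning set {delta, eps, kappa, rho}:
Path 1: mu → lam → nu
  lam is a chain and lam is not conditioned on — no node blocks this path, so it is active.
Path 2: mu → rho ← nu
  rho is a collider and rho is conditioned on, which opens it — no node blocks this path, so it is active.
Path 3: mu → rho ← eps → nu
  eps is a fork here and eps is conditioned on, so the path is blocked at eps.
Path 4: mu → eps → nu
  eps is a chain here and eps is conditioned on, so the path is blocked at eps.
Path 5: mu → eps → rho ← nu
  eps is a chain here and eps is conditioned on, so the path is blocked at eps.
Since the path mu → lam → nu is active, mu and nu are not d-separated given {delta, eps, kappa, rho}.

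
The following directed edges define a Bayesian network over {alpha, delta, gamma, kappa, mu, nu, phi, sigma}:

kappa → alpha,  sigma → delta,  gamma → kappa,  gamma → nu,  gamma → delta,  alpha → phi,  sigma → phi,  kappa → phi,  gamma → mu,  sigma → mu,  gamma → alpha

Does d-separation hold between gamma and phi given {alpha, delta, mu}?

There are 6 undirected paths between gamma and phi; checking each against the conditioning set {alpha, delta, mu}:
  1. gamma → kappa → phi — kappa:chain[open] ⇒ active
  2. gamma → kappa → alpha → phi — kappa:chain[open]; alpha:chain[blocks] ⇒ blocked
  3. gamma → delta ← sigma → phi — delta:collider[open]; sigma:fork[open] ⇒ active
  4. gamma → alpha ← kappa → phi — alpha:collider[open]; kappa:fork[open] ⇒ active
  5. gamma → alpha → phi — alpha:chain[blocks] ⇒ blocked
  6. gamma → mu ← sigma → phi — mu:collider[open]; sigma:fork[open] ⇒ active
At least one path is unblocked, so d-separation fails.

No — gamma and phi are not d-separated given {alpha, delta, mu}.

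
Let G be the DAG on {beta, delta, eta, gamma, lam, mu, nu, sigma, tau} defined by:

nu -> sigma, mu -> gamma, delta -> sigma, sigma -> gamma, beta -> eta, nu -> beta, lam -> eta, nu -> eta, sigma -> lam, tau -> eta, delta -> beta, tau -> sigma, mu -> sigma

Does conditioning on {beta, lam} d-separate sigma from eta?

Enumerating the 6 paths from sigma to eta and testing each for blocking by {beta, lam}:
  1. sigma → lam → eta — lam:chain[blocks] ⇒ blocked
  2. sigma ← tau → eta — tau:fork[open] ⇒ active
  3. sigma ← delta → beta → eta — delta:fork[open]; beta:chain[blocks] ⇒ blocked
  4. sigma ← delta → beta ← nu → eta — delta:fork[open]; beta:collider[open]; nu:fork[open] ⇒ active
  5. sigma ← nu → eta — nu:fork[open] ⇒ active
  6. sigma ← nu → beta → eta — nu:fork[open]; beta:chain[blocks] ⇒ blocked
Since the path sigma ← tau → eta is active, sigma and eta are not d-separated given {beta, lam}.

No — sigma and eta are not d-separated given {beta, lam}.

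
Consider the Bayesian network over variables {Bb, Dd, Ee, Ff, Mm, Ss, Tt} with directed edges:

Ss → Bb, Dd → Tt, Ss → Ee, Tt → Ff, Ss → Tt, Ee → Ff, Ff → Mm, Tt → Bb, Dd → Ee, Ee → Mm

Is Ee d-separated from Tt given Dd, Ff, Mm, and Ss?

Enumerating the 5 paths from Ee to Tt and testing each for blocking by {Dd, Ff, Mm, Ss}:
  1. Ee → Mm ← Ff ← Tt — Mm:collider[open]; Ff:chain[blocks] ⇒ blocked
  2. Ee → Ff ← Tt — Ff:collider[open] ⇒ active
  3. Ee ← Ss → Bb ← Tt — Ss:fork[blocks]; Bb:collider[blocks] ⇒ blocked
  4. Ee ← Ss → Tt — Ss:fork[blocks] ⇒ blocked
  5. Ee ← Dd → Tt — Dd:fork[blocks] ⇒ blocked
Because an active path exists, Ee and Tt are not d-separated.

No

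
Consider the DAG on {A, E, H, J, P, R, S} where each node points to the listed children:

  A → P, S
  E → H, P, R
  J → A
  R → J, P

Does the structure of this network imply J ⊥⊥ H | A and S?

No — J and H are not d-separated given {A, S}.

There are 4 undirected paths between J and H; checking each against the conditioning set {A, S}:
Path 1: J ← R ← E → H
  R is a chain and R is not conditioned on; E is a fork and E is not conditioned on — no node blocks this path, so it is active.
Path 2: J ← R → P ← E → H
  P is a collider here and neither P nor any of its descendants is conditioned on, so the collider stays closed — the path is blocked at P.
Path 3: J → A → P ← E → H
  A is a chain here and A is conditioned on, so the path is blocked at A.
Path 4: J → A → P ← R ← E → H
  A is a chain here and A is conditioned on, so the path is blocked at A.
At least one path is unblocked, so d-separation fails.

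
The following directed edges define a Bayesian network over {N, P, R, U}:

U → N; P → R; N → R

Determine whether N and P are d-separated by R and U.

The only undirected path from N to P is:
Path 1: N → R ← P
  R is a collider and R is conditioned on, which opens it — no node blocks this path, so it is active.
Since the path N → R ← P is active, N and P are not d-separated given {R, U}.

No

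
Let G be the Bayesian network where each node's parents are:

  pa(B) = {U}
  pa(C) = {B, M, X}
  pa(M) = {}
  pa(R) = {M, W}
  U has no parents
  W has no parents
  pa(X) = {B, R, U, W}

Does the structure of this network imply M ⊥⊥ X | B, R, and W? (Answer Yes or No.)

There are 5 undirected paths between M and X; checking each against the conditioning set {B, R, W}:
Path 1: M → C ← B ← U → X
  C is a collider here and neither C nor any of its descendants is conditioned on, so the collider stays closed — the path is blocked at C.
Path 2: M → C ← B → X
  C is a collider here and neither C nor any of its descendants is conditioned on, so the collider stays closed — the path is blocked at C.
Path 3: M → C ← X
  C is a collider here and neither C nor any of its descendants is conditioned on, so the collider stays closed — the path is blocked at C.
Path 4: M → R → X
  R is a chain here and R is conditioned on, so the path is blocked at R.
Path 5: M → R ← W → X
  W is a fork here and W is conditioned on, so the path is blocked at W.
All paths are blocked; M ⊥ X | {B, R, W} holds.

Yes — M and X are d-separated given {B, R, W}.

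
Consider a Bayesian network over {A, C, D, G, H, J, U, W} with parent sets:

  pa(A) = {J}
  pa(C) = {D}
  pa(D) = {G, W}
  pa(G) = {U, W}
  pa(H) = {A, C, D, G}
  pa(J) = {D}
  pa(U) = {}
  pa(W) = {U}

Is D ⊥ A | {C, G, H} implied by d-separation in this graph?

No

There are 6 undirected paths between D and A; checking each against the conditioning set {C, G, H}:
Path 1: D ← G → H ← A
  G is a fork here and G is conditioned on, so the path is blocked at G.
Path 2: D → C → H ← A
  C is a chain here and C is conditioned on, so the path is blocked at C.
Path 3: D → H ← A
  H is a collider and H is conditioned on, which opens it — no node blocks this path, so it is active.
Path 4: D ← W → G → H ← A
  G is a chain here and G is conditioned on, so the path is blocked at G.
Path 5: D ← W ← U → G → H ← A
  G is a chain here and G is conditioned on, so the path is blocked at G.
Path 6: D → J → A
  J is a chain and J is not conditioned on — no node blocks this path, so it is active.
At least one path is unblocked, so d-separation fails.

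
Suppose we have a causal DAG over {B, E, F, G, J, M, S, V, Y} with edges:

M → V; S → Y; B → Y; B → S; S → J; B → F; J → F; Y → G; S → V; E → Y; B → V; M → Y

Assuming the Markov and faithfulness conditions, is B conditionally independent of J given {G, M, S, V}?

Yes

6 paths connect B and J; each must be blocked for d-separation to hold:
Path 1: B → V ← S → J
  S is a fork here and S is conditioned on, so the path is blocked at S.
Path 2: B → V ← M → Y ← S → J
  M is a fork here and M is conditioned on, so the path is blocked at M.
Path 3: B → S → J
  S is a chain here and S is conditioned on, so the path is blocked at S.
Path 4: B → F ← J
  F is a collider here and neither F nor any of its descendants is conditioned on, so the collider stays closed — the path is blocked at F.
Path 5: B → Y ← S → J
  S is a fork here and S is conditioned on, so the path is blocked at S.
Path 6: B → Y ← M → V ← S → J
  M is a fork here and M is conditioned on, so the path is blocked at M.
All paths are blocked; B ⊥ J | {G, M, S, V} holds.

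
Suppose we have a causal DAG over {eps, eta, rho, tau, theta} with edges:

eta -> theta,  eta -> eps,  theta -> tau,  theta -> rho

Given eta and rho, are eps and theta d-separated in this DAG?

Yes

Only one path connects eps and theta:
Path 1: eps ← eta → theta
  eta is a fork here and eta is conditioned on, so the path is blocked at eta.
Every path is blocked, so eps and theta are d-separated given {eta, rho}.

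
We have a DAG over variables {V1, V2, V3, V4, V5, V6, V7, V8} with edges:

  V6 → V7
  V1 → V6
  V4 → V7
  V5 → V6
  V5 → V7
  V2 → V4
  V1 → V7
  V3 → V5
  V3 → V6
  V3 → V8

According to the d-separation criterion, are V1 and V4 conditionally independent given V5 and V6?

4 paths connect V1 and V4; each must be blocked for d-separation to hold:
Path 1: V1 → V7 ← V4
  V7 is a collider here and neither V7 nor any of its descendants is conditioned on, so the collider stays closed — the path is blocked at V7.
Path 2: V1 → V6 → V7 ← V4
  V6 is a chain here and V6 is conditioned on, so the path is blocked at V6.
Path 3: V1 → V6 ← V5 → V7 ← V4
  V5 is a fork here and V5 is conditioned on, so the path is blocked at V5.
Path 4: V1 → V6 ← V3 → V5 → V7 ← V4
  V5 is a chain here and V5 is conditioned on, so the path is blocked at V5.
All paths are blocked; V1 ⊥ V4 | {V5, V6} holds.

Yes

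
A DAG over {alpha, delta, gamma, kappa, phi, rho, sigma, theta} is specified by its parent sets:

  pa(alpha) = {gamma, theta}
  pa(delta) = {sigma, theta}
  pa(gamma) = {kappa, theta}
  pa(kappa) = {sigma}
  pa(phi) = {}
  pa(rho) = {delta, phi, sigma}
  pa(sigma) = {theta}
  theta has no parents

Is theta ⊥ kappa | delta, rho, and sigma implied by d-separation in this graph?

5 paths connect theta and kappa; each must be blocked for d-separation to hold:
Path 1: theta → alpha ← gamma ← kappa
  alpha is a collider here and neither alpha nor any of its descendants is conditioned on, so the collider stays closed — the path is blocked at alpha.
Path 2: theta → sigma → kappa
  sigma is a chain here and sigma is conditioned on, so the path is blocked at sigma.
Path 3: theta → gamma ← kappa
  gamma is a collider here and neither gamma nor any of its descendants is conditioned on, so the collider stays closed — the path is blocked at gamma.
Path 4: theta → delta → rho ← sigma → kappa
  delta is a chain here and delta is conditioned on, so the path is blocked at delta.
Path 5: theta → delta ← sigma → kappa
  sigma is a fork here and sigma is conditioned on, so the path is blocked at sigma.
Since every path is blocked, d-separation holds.

Yes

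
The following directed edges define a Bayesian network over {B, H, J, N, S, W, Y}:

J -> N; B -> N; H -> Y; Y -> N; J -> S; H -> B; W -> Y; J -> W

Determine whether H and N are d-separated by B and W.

No

There are 3 undirected paths between H and N; checking each against the conditioning set {B, W}:
Path 1: H → Y → N
  Y is a chain and Y is not conditioned on — no node blocks this path, so it is active.
Path 2: H → Y ← W ← J → N
  Y is a collider here and neither Y nor any of its descendants is conditioned on, so the collider stays closed — the path is blocked at Y.
Path 3: H → B → N
  B is a chain here and B is conditioned on, so the path is blocked at B.
Since the path H → Y → N is active, H and N are not d-separated given {B, W}.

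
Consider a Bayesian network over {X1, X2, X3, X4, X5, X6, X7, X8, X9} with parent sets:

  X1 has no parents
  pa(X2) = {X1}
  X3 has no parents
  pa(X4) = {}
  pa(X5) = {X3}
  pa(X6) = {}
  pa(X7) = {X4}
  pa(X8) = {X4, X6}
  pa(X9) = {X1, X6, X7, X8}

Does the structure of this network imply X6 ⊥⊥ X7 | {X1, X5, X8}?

No

Enumerating the 4 paths from X6 to X7 and testing each for blocking by {X1, X5, X8}:
Path 1: X6 → X8 → X9 ← X7
  X8 is a chain here and X8 is conditioned on, so the path is blocked at X8.
Path 2: X6 → X8 ← X4 → X7
  X8 is a collider and X8 is conditioned on, which opens it; X4 is a fork and X4 is not conditioned on — no node blocks this path, so it is active.
Path 3: X6 → X9 ← X8 ← X4 → X7
  X9 is a collider here and neither X9 nor any of its descendants is conditioned on, so the collider stays closed — the path is blocked at X9.
Path 4: X6 → X9 ← X7
  X9 is a collider here and neither X9 nor any of its descendants is conditioned on, so the collider stays closed — the path is blocked at X9.
Since the path X6 → X8 ← X4 → X7 is active, X6 and X7 are not d-separated given {X1, X5, X8}.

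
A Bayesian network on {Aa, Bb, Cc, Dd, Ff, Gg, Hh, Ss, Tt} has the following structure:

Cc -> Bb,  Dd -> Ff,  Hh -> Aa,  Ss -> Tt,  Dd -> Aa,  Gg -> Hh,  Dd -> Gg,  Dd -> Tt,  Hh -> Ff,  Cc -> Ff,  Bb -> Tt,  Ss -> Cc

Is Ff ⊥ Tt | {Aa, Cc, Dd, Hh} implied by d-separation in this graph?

There are 5 undirected paths between Ff and Tt; checking each against the conditioning set {Aa, Cc, Dd, Hh}:
  1. Ff ← Cc ← Ss → Tt — Cc:chain[blocks]; Ss:fork[open] ⇒ blocked
  2. Ff ← Cc → Bb → Tt — Cc:fork[blocks]; Bb:chain[open] ⇒ blocked
  3. Ff ← Dd → Tt — Dd:fork[blocks] ⇒ blocked
  4. Ff ← Hh → Aa ← Dd → Tt — Hh:fork[blocks]; Aa:collider[open]; Dd:fork[blocks] ⇒ blocked
  5. Ff ← Hh ← Gg ← Dd → Tt — Hh:chain[blocks]; Gg:chain[open]; Dd:fork[blocks] ⇒ blocked
Every path is blocked, so Ff and Tt are d-separated given {Aa, Cc, Dd, Hh}.

Yes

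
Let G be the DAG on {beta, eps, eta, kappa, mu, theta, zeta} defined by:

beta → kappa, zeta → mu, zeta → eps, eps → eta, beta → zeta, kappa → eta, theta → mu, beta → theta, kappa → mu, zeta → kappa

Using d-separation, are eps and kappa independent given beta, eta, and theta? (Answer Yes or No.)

There are 6 undirected paths between eps and kappa; checking each against the conditioning set {beta, eta, theta}:
  1. eps ← zeta → kappa — zeta:fork[open] ⇒ active
  2. eps ← zeta → mu ← kappa — zeta:fork[open]; mu:collider[blocks] ⇒ blocked
  3. eps ← zeta → mu ← theta ← beta → kappa — zeta:fork[open]; mu:collider[blocks]; theta:chain[blocks]; beta:fork[blocks] ⇒ blocked
  4. eps ← zeta ← beta → kappa — zeta:chain[open]; beta:fork[blocks] ⇒ blocked
  5. eps ← zeta ← beta → theta → mu ← kappa — zeta:chain[open]; beta:fork[blocks]; theta:chain[blocks]; mu:collider[blocks] ⇒ blocked
  6. eps → eta ← kappa — eta:collider[open] ⇒ active
Since the path eps ← zeta → kappa is active, eps and kappa are not d-separated given {beta, eta, theta}.

No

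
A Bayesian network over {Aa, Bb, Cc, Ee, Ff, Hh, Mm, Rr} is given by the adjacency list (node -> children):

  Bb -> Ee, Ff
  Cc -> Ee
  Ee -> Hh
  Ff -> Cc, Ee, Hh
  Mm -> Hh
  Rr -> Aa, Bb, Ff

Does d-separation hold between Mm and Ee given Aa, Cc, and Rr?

Yes

We examine all 5 paths between Mm and Ee:
Path 1: Mm → Hh ← Ee
  Hh is a collider here and neither Hh nor any of its descendants is conditioned on, so the collider stays closed — the path is blocked at Hh.
Path 2: Mm → Hh ← Ff → Ee
  Hh is a collider here and neither Hh nor any of its descendants is conditioned on, so the collider stays closed — the path is blocked at Hh.
Path 3: Mm → Hh ← Ff → Cc → Ee
  Hh is a collider here and neither Hh nor any of its descendants is conditioned on, so the collider stays closed — the path is blocked at Hh.
Path 4: Mm → Hh ← Ff ← Rr → Bb → Ee
  Hh is a collider here and neither Hh nor any of its descendants is conditioned on, so the collider stays closed — the path is blocked at Hh.
Path 5: Mm → Hh ← Ff ← Bb → Ee
  Hh is a collider here and neither Hh nor any of its descendants is conditioned on, so the collider stays closed — the path is blocked at Hh.
All paths are blocked; Mm ⊥ Ee | {Aa, Cc, Rr} holds.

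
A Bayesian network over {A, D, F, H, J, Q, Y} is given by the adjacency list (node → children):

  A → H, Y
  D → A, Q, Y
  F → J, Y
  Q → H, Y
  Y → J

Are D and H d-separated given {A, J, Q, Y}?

6 paths connect D and H; each must be blocked for d-separation to hold:
  1. D → Q → H — Q:chain[blocks] ⇒ blocked
  2. D → Q → Y ← A → H — Q:chain[blocks]; Y:collider[open]; A:fork[blocks] ⇒ blocked
  3. D → A → H — A:chain[blocks] ⇒ blocked
  4. D → A → Y ← Q → H — A:chain[blocks]; Y:collider[open]; Q:fork[blocks] ⇒ blocked
  5. D → Y ← Q → H — Y:collider[open]; Q:fork[blocks] ⇒ blocked
  6. D → Y ← A → H — Y:collider[open]; A:fork[blocks] ⇒ blocked
Every path is blocked, so D and H are d-separated given {A, J, Q, Y}.

Yes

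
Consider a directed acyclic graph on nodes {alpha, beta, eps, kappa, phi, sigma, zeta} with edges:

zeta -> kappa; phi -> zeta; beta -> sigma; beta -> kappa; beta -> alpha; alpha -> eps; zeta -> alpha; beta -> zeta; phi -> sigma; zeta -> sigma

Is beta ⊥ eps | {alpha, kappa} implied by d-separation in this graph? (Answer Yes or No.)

Yes

Enumerating the 5 paths from beta to eps and testing each for blocking by {alpha, kappa}:
Path 1: beta → zeta → alpha → eps
  alpha is a chain here and alpha is conditioned on, so the path is blocked at alpha.
Path 2: beta → kappa ← zeta → alpha → eps
  alpha is a chain here and alpha is conditioned on, so the path is blocked at alpha.
Path 3: beta → sigma ← zeta → alpha → eps
  sigma is a collider here and neither sigma nor any of its descendants is conditioned on, so the collider stays closed — the path is blocked at sigma.
Path 4: beta → sigma ← phi → zeta → alpha → eps
  sigma is a collider here and neither sigma nor any of its descendants is conditioned on, so the collider stays closed — the path is blocked at sigma.
Path 5: beta → alpha → eps
  alpha is a chain here and alpha is conditioned on, so the path is blocked at alpha.
Every path is blocked, so beta and eps are d-separated given {alpha, kappa}.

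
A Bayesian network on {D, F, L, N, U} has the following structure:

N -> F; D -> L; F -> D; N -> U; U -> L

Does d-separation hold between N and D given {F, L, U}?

2 paths connect N and D; each must be blocked for d-separation to hold:
Path 1: N → U → L ← D
  U is a chain here and U is conditioned on, so the path is blocked at U.
Path 2: N → F → D
  F is a chain here and F is conditioned on, so the path is blocked at F.
Since every path is blocked, d-separation holds.

Yes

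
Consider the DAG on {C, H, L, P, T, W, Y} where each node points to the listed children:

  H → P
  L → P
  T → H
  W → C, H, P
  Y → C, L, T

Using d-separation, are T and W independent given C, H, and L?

We examine all 6 paths between T and W:
  1. T ← Y → C ← W — Y:fork[open]; C:collider[open] ⇒ active
  2. T ← Y → L → P ← H ← W — Y:fork[open]; L:chain[blocks]; P:collider[blocks]; H:chain[blocks] ⇒ blocked
  3. T ← Y → L → P ← W — Y:fork[open]; L:chain[blocks]; P:collider[blocks] ⇒ blocked
  4. T → H ← W — H:collider[open] ⇒ active
  5. T → H → P ← L ← Y → C ← W — H:chain[blocks]; P:collider[blocks]; L:chain[blocks]; Y:fork[open]; C:collider[open] ⇒ blocked
  6. T → H → P ← W — H:chain[blocks]; P:collider[blocks] ⇒ blocked
Because an active path exists, T and W are not d-separated.

No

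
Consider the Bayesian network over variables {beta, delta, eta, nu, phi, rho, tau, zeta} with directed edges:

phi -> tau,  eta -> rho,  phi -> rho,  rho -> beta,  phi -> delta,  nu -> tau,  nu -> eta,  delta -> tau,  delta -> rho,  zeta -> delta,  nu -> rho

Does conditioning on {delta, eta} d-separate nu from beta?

No — nu and beta are not d-separated given {delta, eta}.

Enumerating the 6 paths from nu to beta and testing each for blocking by {delta, eta}:
  1. nu → rho → beta — rho:chain[open] ⇒ active
  2. nu → eta → rho → beta — eta:chain[blocks]; rho:chain[open] ⇒ blocked
  3. nu → tau ← delta → rho → beta — tau:collider[blocks]; delta:fork[blocks]; rho:chain[open] ⇒ blocked
  4. nu → tau ← delta ← phi → rho → beta — tau:collider[blocks]; delta:chain[blocks]; phi:fork[open]; rho:chain[open] ⇒ blocked
  5. nu → tau ← phi → delta → rho → beta — tau:collider[blocks]; phi:fork[open]; delta:chain[blocks]; rho:chain[open] ⇒ blocked
  6. nu → tau ← phi → rho → beta — tau:collider[blocks]; phi:fork[open]; rho:chain[open] ⇒ blocked
At least one path is unblocked, so d-separation fails.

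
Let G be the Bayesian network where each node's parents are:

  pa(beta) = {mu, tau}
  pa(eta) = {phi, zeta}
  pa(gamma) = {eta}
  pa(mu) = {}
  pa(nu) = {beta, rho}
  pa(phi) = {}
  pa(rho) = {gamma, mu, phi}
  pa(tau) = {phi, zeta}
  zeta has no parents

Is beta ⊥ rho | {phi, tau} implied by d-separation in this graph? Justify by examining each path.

No

Enumerating the 6 paths from beta to rho and testing each for blocking by {phi, tau}:
  1. beta ← tau ← zeta → eta → gamma → rho — tau:chain[blocks]; zeta:fork[open]; eta:chain[open]; gamma:chain[open] ⇒ blocked
  2. beta ← tau ← zeta → eta ← phi → rho — tau:chain[blocks]; zeta:fork[open]; eta:collider[blocks]; phi:fork[blocks] ⇒ blocked
  3. beta ← tau ← phi → rho — tau:chain[blocks]; phi:fork[blocks] ⇒ blocked
  4. beta ← tau ← phi → eta → gamma → rho — tau:chain[blocks]; phi:fork[blocks]; eta:chain[open]; gamma:chain[open] ⇒ blocked
  5. beta ← mu → rho — mu:fork[open] ⇒ active
  6. beta → nu ← rho — nu:collider[blocks] ⇒ blocked
Since the path beta ← mu → rho is active, beta and rho are not d-separated given {phi, tau}.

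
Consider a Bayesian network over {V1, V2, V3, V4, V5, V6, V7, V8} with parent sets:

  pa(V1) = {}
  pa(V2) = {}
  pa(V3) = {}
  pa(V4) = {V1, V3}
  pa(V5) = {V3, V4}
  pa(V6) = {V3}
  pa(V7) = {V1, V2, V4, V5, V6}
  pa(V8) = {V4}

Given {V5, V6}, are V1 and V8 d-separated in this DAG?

We examine all 6 paths between V1 and V8:
  1. V1 → V7 ← V6 ← V3 → V5 ← V4 → V8 — V7:collider[blocks]; V6:chain[blocks]; V3:fork[open]; V5:collider[open]; V4:fork[open] ⇒ blocked
  2. V1 → V7 ← V6 ← V3 → V4 → V8 — V7:collider[blocks]; V6:chain[blocks]; V3:fork[open]; V4:chain[open] ⇒ blocked
  3. V1 → V7 ← V5 ← V3 → V4 → V8 — V7:collider[blocks]; V5:chain[blocks]; V3:fork[open]; V4:chain[open] ⇒ blocked
  4. V1 → V7 ← V5 ← V4 → V8 — V7:collider[blocks]; V5:chain[blocks]; V4:fork[open] ⇒ blocked
  5. V1 → V7 ← V4 → V8 — V7:collider[blocks]; V4:fork[open] ⇒ blocked
  6. V1 → V4 → V8 — V4:chain[open] ⇒ active
At least one path is unblocked, so d-separation fails.

No — V1 and V8 are not d-separated given {V5, V6}.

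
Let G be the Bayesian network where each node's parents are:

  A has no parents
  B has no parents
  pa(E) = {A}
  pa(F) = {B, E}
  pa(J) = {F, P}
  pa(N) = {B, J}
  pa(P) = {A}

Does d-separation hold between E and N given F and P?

4 paths connect E and N; each must be blocked for d-separation to hold:
Path 1: E ← A → P → J → N
  P is a chain here and P is conditioned on, so the path is blocked at P.
Path 2: E ← A → P → J ← F ← B → N
  P is a chain here and P is conditioned on, so the path is blocked at P.
Path 3: E → F ← B → N
  F is a collider and F is conditioned on, which opens it; B is a fork and B is not conditioned on — no node blocks this path, so it is active.
Path 4: E → F → J → N
  F is a chain here and F is conditioned on, so the path is blocked at F.
Since the path E → F ← B → N is active, E and N are not d-separated given {F, P}.

No — E and N are not d-separated given {F, P}.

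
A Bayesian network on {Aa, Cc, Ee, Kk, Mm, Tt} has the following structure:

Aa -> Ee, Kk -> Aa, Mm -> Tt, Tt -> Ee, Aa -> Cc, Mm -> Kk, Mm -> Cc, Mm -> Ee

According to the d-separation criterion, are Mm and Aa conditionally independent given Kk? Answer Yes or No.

Enumerating the 4 paths from Mm to Aa and testing each for blocking by {Kk}:
Path 1: Mm → Cc ← Aa
  Cc is a collider here and neither Cc nor any of its descendants is conditioned on, so the collider stays closed — the path is blocked at Cc.
Path 2: Mm → Tt → Ee ← Aa
  Ee is a collider here and neither Ee nor any of its descendants is conditioned on, so the collider stays closed — the path is blocked at Ee.
Path 3: Mm → Kk → Aa
  Kk is a chain here and Kk is conditioned on, so the path is blocked at Kk.
Path 4: Mm → Ee ← Aa
  Ee is a collider here and neither Ee nor any of its descendants is conditioned on, so the collider stays closed — the path is blocked at Ee.
All paths are blocked; Mm ⊥ Aa | {Kk} holds.

Yes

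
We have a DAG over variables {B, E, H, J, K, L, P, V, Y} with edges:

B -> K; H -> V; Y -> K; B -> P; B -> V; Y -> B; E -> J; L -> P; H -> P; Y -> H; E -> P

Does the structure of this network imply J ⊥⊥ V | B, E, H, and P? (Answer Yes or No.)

6 paths connect J and V; each must be blocked for d-separation to hold:
Path 1: J ← E → P ← H → V
  E is a fork here and E is conditioned on, so the path is blocked at E.
Path 2: J ← E → P ← H ← Y → K ← B → V
  E is a fork here and E is conditioned on, so the path is blocked at E.
Path 3: J ← E → P ← H ← Y → B → V
  E is a fork here and E is conditioned on, so the path is blocked at E.
Path 4: J ← E → P ← B → V
  E is a fork here and E is conditioned on, so the path is blocked at E.
Path 5: J ← E → P ← B ← Y → H → V
  E is a fork here and E is conditioned on, so the path is blocked at E.
Path 6: J ← E → P ← B → K ← Y → H → V
  E is a fork here and E is conditioned on, so the path is blocked at E.
Since every path is blocked, d-separation holds.

Yes — J and V are d-separated given {B, E, H, P}.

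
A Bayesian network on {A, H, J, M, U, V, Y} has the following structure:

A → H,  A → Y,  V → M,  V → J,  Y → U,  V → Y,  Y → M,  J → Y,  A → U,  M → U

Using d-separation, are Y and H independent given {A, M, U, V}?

Enumerating the 5 paths from Y to H and testing each for blocking by {A, M, U, V}:
Path 1: Y → U ← A → H
  A is a fork here and A is conditioned on, so the path is blocked at A.
Path 2: Y ← J ← V → M → U ← A → H
  V is a fork here and V is conditioned on, so the path is blocked at V.
Path 3: Y ← V → M → U ← A → H
  V is a fork here and V is conditioned on, so the path is blocked at V.
Path 4: Y → M → U ← A → H
  M is a chain here and M is conditioned on, so the path is blocked at M.
Path 5: Y ← A → H
  A is a fork here and A is conditioned on, so the path is blocked at A.
All paths are blocked; Y ⊥ H | {A, M, U, V} holds.

Yes — Y and H are d-separated given {A, M, U, V}.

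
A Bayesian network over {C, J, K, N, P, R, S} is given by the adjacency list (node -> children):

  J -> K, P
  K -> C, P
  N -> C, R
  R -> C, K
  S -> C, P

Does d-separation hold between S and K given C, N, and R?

5 paths connect S and K; each must be blocked for d-separation to hold:
  1. S → C ← N → R → K — C:collider[open]; N:fork[blocks]; R:chain[blocks] ⇒ blocked
  2. S → C ← R → K — C:collider[open]; R:fork[blocks] ⇒ blocked
  3. S → C ← K — C:collider[open] ⇒ active
  4. S → P ← J → K — P:collider[blocks]; J:fork[open] ⇒ blocked
  5. S → P ← K — P:collider[blocks] ⇒ blocked
Because an active path exists, S and K are not d-separated.

No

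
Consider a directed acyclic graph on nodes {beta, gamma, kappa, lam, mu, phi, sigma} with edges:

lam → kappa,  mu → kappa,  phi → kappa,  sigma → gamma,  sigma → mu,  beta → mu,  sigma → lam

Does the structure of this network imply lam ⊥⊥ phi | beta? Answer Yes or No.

Yes

2 paths connect lam and phi; each must be blocked for d-separation to hold:
Path 1: lam ← sigma → mu → kappa ← phi
  kappa is a collider here and neither kappa nor any of its descendants is conditioned on, so the collider stays closed — the path is blocked at kappa.
Path 2: lam → kappa ← phi
  kappa is a collider here and neither kappa nor any of its descendants is conditioned on, so the collider stays closed — the path is blocked at kappa.
Since every path is blocked, d-separation holds.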